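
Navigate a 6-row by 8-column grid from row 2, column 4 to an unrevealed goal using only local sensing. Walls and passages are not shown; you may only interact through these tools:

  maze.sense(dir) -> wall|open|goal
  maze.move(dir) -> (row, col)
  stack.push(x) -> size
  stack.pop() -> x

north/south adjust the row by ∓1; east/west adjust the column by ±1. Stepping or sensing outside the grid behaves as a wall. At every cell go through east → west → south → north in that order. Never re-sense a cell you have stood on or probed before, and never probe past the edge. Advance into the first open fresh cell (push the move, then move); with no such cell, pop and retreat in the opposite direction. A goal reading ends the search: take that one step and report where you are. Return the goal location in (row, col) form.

I run maze.sense using dir=east, yielding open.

I try stack.push using x=east, and see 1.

Now I run maze.move using dir=east, → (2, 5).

Now I run maze.sense using dir=east, and get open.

I call stack.push using x=east, and get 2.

I use maze.move using dir=east, : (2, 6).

I invoke maze.sense using dir=east, giving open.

Invoking stack.push using x=east, : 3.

Invoking maze.move using dir=east, and see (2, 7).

I call maze.sense using dir=south, and observe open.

I use stack.push using x=south, — result: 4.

Now I run maze.move using dir=south, which returns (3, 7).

I run maze.sense using dir=west, which returns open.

I call stack.push using x=west, giving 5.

I call maze.move using dir=west, : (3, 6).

I try maze.sense using dir=west, and observe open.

Using stack.push using x=west, which returns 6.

Then maze.move using dir=west, → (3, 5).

I run maze.sense using dir=west, and get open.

Calling stack.push using x=west, and get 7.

I run maze.move using dir=west, yielding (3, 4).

Using maze.sense using dir=west, and observe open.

I run stack.push using x=west, and observe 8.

Next I call maze.move using dir=west, : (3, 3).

I try maze.sense using dir=west, : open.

I use stack.push using x=west, which returns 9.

I try maze.move using dir=west, giving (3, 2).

Now I run maze.sense using dir=west, — result: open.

I call stack.push using x=west, and get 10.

I call maze.move using dir=west, and see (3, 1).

I use maze.sense using dir=west, and observe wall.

I try maze.sense using dir=south, — result: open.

I use stack.push using x=south, and see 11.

I call maze.move using dir=south, and see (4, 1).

I try maze.sense using dir=east, which returns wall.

I use maze.sense using dir=west, : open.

I call stack.push using x=west, yielding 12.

Calling maze.move using dir=west, which returns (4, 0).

I run maze.sense using dir=south, yielding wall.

Now I run stack.pop, → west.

I run maze.move using dir=east, — result: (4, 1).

I call maze.sense using dir=south, and observe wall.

I try stack.pop, which returns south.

I invoke maze.move using dir=north, — result: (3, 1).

Invoking maze.sense using dir=north, giving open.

Calling stack.push using x=north, → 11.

I run maze.move using dir=north, — result: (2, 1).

Calling maze.sense using dir=east, and see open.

Invoking stack.push using x=east, and observe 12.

I run maze.move using dir=east, giving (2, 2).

Using maze.sense using dir=east, and get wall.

Now I run maze.sense using dir=north, → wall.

Next I call stack.pop(), giving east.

Then maze.move using dir=west, giving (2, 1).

I use maze.sense using dir=west, and see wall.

Next I call maze.sense using dir=north, and see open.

I call stack.push using x=north, which returns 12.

I call maze.move using dir=north, giving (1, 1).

I try maze.sense using dir=west, and see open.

Now I run stack.push using x=west, — result: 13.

Invoking maze.move using dir=west, which returns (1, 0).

I try maze.sense using dir=north, giving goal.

Now I run maze.move using dir=north, — result: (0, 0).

Answer: (0, 0)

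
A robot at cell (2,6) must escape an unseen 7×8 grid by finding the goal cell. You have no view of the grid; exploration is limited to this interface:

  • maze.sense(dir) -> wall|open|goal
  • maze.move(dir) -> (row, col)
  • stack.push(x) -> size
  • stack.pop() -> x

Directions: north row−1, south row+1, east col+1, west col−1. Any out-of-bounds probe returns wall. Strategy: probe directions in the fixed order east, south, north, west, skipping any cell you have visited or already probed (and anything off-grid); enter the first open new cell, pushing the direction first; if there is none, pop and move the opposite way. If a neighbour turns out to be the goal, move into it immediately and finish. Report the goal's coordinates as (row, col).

# maze.sense(dir: east) => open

# stack.push(x: east) => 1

# maze.move(dir: east) => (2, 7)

# maze.sense(dir: south) => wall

# maze.sense(dir: north) => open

# stack.push(x: north) => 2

# maze.move(dir: north) => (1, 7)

# maze.sense(dir: north) => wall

# maze.sense(dir: west) => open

# stack.push(x: west) => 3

# maze.move(dir: west) => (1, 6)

# maze.sense(dir: north) => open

# stack.push(x: north) => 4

# maze.move(dir: north) => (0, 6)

# maze.sense(dir: west) => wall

# stack.pop() => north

# maze.move(dir: south) => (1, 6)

# maze.sense(dir: west) => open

# stack.push(x: west) => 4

# maze.move(dir: west) => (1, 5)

# maze.sense(dir: south) => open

# stack.push(x: south) => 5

# maze.move(dir: south) => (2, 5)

# maze.sense(dir: south) => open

# stack.push(x: south) => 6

# maze.move(dir: south) => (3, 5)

# maze.sense(dir: east) => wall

# maze.sense(dir: south) => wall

# maze.sense(dir: west) => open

# stack.push(x: west) => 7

# maze.move(dir: west) => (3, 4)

# maze.sense(dir: south) => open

# stack.push(x: south) => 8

# maze.move(dir: south) => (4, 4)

# maze.sense(dir: south) => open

# stack.push(x: south) => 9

# maze.move(dir: south) => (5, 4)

# maze.sense(dir: east) => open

# stack.push(x: east) => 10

# maze.move(dir: east) => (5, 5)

# maze.sense(dir: east) => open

# stack.push(x: east) => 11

# maze.move(dir: east) => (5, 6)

# maze.sense(dir: east) => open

# stack.push(x: east) => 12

# maze.move(dir: east) => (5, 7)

# maze.sense(dir: south) => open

# stack.push(x: south) => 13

# maze.move(dir: south) => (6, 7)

# maze.sense(dir: west) => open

# stack.push(x: west) => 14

# maze.move(dir: west) => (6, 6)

# maze.sense(dir: west) => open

# stack.push(x: west) => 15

# maze.move(dir: west) => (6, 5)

# maze.sense(dir: west) => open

# stack.push(x: west) => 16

# maze.move(dir: west) => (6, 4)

# maze.sense(dir: west) => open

# stack.push(x: west) => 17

# maze.move(dir: west) => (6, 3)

# maze.sense(dir: north) => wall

# maze.sense(dir: west) => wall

# stack.pop() => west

# maze.move(dir: east) => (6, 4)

# stack.pop() => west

# maze.move(dir: east) => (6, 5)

# stack.pop() => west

# maze.move(dir: east) => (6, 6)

# stack.pop() => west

# maze.move(dir: east) => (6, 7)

# stack.pop() => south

# maze.move(dir: north) => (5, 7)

# maze.sense(dir: north) => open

# stack.push(x: north) => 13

# maze.move(dir: north) => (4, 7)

# maze.sense(dir: west) => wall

# stack.pop() => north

# maze.move(dir: south) => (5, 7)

# stack.pop() => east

# maze.move(dir: west) => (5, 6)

# stack.pop() => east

# maze.move(dir: west) => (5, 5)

# stack.pop() => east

# maze.move(dir: west) => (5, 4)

# stack.pop() => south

# maze.move(dir: north) => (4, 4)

# maze.sense(dir: west) => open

# stack.push(x: west) => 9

# maze.move(dir: west) => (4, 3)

# maze.sense(dir: north) => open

# stack.push(x: north) => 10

# maze.move(dir: north) => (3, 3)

# maze.sense(dir: north) => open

# stack.push(x: north) => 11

# maze.move(dir: north) => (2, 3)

# maze.sense(dir: east) => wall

# maze.sense(dir: north) => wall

# maze.sense(dir: west) => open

# stack.push(x: west) => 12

# maze.move(dir: west) => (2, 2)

# maze.sense(dir: south) => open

# stack.push(x: south) => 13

# maze.move(dir: south) => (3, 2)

# maze.sense(dir: south) => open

# stack.push(x: south) => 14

# maze.move(dir: south) => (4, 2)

# maze.sense(dir: south) => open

# stack.push(x: south) => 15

# maze.move(dir: south) => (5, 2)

# maze.sense(dir: west) => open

# stack.push(x: west) => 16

# maze.move(dir: west) => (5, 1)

# maze.sense(dir: south) => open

# stack.push(x: south) => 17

# maze.move(dir: south) => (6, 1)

# maze.sense(dir: west) => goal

# maze.move(dir: west) => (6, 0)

Answer: (6, 0)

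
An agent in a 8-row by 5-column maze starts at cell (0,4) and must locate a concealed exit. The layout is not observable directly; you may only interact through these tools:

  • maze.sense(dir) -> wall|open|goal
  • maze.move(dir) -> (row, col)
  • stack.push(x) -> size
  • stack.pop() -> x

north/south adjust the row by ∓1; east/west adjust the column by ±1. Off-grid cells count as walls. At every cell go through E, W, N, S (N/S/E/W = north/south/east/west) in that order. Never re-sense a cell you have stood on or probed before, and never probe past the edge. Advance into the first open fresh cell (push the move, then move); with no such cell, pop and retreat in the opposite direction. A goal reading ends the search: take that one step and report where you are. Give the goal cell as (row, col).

I call maze.sense using dir=west, and see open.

Invoking stack.push using x=west, → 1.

I run maze.move using dir=west, and get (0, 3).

Using maze.sense using dir=west, → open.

Using stack.push using x=west, and get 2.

I run maze.move using dir=west, and get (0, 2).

I invoke maze.sense using dir=west, — result: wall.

Next I call maze.sense using dir=south, and observe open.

Now I run stack.push using x=south, giving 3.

Using maze.move using dir=south, and get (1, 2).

Invoking maze.sense using dir=east, giving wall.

Invoking maze.sense using dir=west, which returns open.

Invoking stack.push using x=west, → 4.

Invoking maze.move using dir=west, giving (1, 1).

Now I run maze.sense using dir=west, : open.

I use stack.push using x=west, giving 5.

I try maze.move using dir=west, and get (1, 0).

Using maze.sense using dir=north, yielding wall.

Using maze.sense using dir=south, → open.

I call stack.push using x=south, and observe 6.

I run maze.move using dir=south, yielding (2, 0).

Calling maze.sense using dir=east, and see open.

Then stack.push using x=east, and get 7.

Now I run maze.move using dir=east, giving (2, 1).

Invoking maze.sense using dir=east, giving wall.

Next I call maze.sense using dir=south, — result: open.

Now I run stack.push using x=south, giving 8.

I run maze.move using dir=south, which returns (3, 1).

I try maze.sense using dir=east, — result: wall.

I use maze.sense using dir=west, and get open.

Calling stack.push using x=west, which returns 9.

I run maze.move using dir=west, yielding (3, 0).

Calling maze.sense using dir=south, which returns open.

I call stack.push using x=south, and see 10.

I use maze.move using dir=south, : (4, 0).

Invoking maze.sense using dir=east, → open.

Calling stack.push using x=east, : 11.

I run maze.move using dir=east, → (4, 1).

I use maze.sense using dir=east, → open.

Calling stack.push using x=east, → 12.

I try maze.move using dir=east, which returns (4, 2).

Invoking maze.sense using dir=east, — result: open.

I invoke stack.push using x=east, and observe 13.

I use maze.move using dir=east, — result: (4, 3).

I invoke maze.sense using dir=east, and see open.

Then stack.push using x=east, : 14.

I use maze.move using dir=east, — result: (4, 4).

Next I call maze.sense using dir=north, yielding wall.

Calling maze.sense using dir=south, — result: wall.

Using stack.pop, and observe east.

I call maze.move using dir=west, and observe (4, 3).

I call maze.sense using dir=north, : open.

Now I run stack.push using x=north, and see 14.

Next I call maze.move using dir=north, : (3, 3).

I run maze.sense using dir=north, — result: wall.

I use stack.pop, — result: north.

I try maze.move using dir=south, : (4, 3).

I try maze.sense using dir=south, and observe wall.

I invoke stack.pop, and get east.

Next I call maze.move using dir=west, giving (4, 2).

Then maze.sense using dir=south, which returns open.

I run stack.push using x=south, giving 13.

Now I run maze.move using dir=south, giving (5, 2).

I invoke maze.sense using dir=west, and get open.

Invoking stack.push using x=west, and see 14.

I use maze.move using dir=west, : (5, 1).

I call maze.sense using dir=west, yielding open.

Calling stack.push using x=west, giving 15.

I run maze.move using dir=west, — result: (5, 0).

I try maze.sense using dir=south, giving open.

Next I call stack.push using x=south, and get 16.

Invoking maze.move using dir=south, — result: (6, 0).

I call maze.sense using dir=east, : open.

Calling stack.push using x=east, — result: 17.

I use maze.move using dir=east, — result: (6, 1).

Next I call maze.sense using dir=east, and see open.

I invoke stack.push using x=east, giving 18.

I run maze.move using dir=east, → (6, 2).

Then maze.sense using dir=east, — result: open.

Invoking stack.push using x=east, and see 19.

Invoking maze.move using dir=east, yielding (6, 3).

I try maze.sense using dir=east, and observe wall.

Calling maze.sense using dir=south, and observe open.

Using stack.push using x=south, and observe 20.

I use maze.move using dir=south, — result: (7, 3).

Using maze.sense using dir=east, giving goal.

I invoke maze.move using dir=east, which returns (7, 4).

Answer: (7, 4)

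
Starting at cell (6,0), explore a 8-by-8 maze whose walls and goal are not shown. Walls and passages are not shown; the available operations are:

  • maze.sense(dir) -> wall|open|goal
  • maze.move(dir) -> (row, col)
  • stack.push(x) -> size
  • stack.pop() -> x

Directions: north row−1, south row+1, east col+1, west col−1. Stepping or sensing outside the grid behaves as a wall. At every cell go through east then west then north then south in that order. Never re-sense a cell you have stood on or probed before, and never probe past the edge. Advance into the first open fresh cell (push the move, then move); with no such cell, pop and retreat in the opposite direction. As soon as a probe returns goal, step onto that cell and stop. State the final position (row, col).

Step: maze.sense[dir→east]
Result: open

Step: stack.push[x→east]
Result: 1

Step: maze.move[dir→east]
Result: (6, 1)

Step: maze.sense[dir→east]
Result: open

Step: stack.push[x→east]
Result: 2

Step: maze.move[dir→east]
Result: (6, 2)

Step: maze.sense[dir→east]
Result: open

Step: stack.push[x→east]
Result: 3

Step: maze.move[dir→east]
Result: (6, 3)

Step: maze.sense[dir→east]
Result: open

Step: stack.push[x→east]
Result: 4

Step: maze.move[dir→east]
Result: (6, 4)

Step: maze.sense[dir→east]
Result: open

Step: stack.push[x→east]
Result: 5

Step: maze.move[dir→east]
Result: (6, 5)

Step: maze.sense[dir→east]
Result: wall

Step: maze.sense[dir→north]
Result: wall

Step: maze.sense[dir→south]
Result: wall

Step: stack.pop[]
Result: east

Step: maze.move[dir→west]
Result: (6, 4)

Step: maze.sense[dir→north]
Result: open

Step: stack.push[x→north]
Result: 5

Step: maze.move[dir→north]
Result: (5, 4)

Step: maze.sense[dir→west]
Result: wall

Step: maze.sense[dir→north]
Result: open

Step: stack.push[x→north]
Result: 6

Step: maze.move[dir→north]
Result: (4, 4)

Step: maze.sense[dir→east]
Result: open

Step: stack.push[x→east]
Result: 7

Step: maze.move[dir→east]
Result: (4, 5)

Step: maze.sense[dir→east]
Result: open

Step: stack.push[x→east]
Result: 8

Step: maze.move[dir→east]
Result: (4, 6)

Step: maze.sense[dir→east]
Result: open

Step: stack.push[x→east]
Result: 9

Step: maze.move[dir→east]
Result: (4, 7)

Step: maze.sense[dir→north]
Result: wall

Step: maze.sense[dir→south]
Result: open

Step: stack.push[x→south]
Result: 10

Step: maze.move[dir→south]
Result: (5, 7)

Step: maze.sense[dir→west]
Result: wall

Step: maze.sense[dir→south]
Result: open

Step: stack.push[x→south]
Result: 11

Step: maze.move[dir→south]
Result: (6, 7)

Step: maze.sense[dir→south]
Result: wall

Step: stack.pop[]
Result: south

Step: maze.move[dir→north]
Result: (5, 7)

Step: stack.pop[]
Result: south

Step: maze.move[dir→north]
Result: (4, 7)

Step: stack.pop[]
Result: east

Step: maze.move[dir→west]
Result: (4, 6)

Step: maze.sense[dir→north]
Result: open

Step: stack.push[x→north]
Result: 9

Step: maze.move[dir→north]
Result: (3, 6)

Step: maze.sense[dir→west]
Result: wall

Step: maze.sense[dir→north]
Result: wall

Step: stack.pop[]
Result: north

Step: maze.move[dir→south]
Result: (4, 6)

Step: stack.pop[]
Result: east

Step: maze.move[dir→west]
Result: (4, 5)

Step: stack.pop[]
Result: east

Step: maze.move[dir→west]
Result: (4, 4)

Step: maze.sense[dir→west]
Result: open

Step: stack.push[x→west]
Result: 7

Step: maze.move[dir→west]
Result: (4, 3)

Step: maze.sense[dir→west]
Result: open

Step: stack.push[x→west]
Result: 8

Step: maze.move[dir→west]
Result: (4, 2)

Step: maze.sense[dir→west]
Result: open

Step: stack.push[x→west]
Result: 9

Step: maze.move[dir→west]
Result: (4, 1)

Step: maze.sense[dir→west]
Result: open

Step: stack.push[x→west]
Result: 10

Step: maze.move[dir→west]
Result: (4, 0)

Step: maze.sense[dir→north]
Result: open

Step: stack.push[x→north]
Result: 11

Step: maze.move[dir→north]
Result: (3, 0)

Step: maze.sense[dir→east]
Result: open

Step: stack.push[x→east]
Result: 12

Step: maze.move[dir→east]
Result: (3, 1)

Step: maze.sense[dir→east]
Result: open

Step: stack.push[x→east]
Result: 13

Step: maze.move[dir→east]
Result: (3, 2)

Step: maze.sense[dir→east]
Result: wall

Step: maze.sense[dir→north]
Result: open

Step: stack.push[x→north]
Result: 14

Step: maze.move[dir→north]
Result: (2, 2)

Step: maze.sense[dir→east]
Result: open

Step: stack.push[x→east]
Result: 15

Step: maze.move[dir→east]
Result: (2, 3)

Step: maze.sense[dir→east]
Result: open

Step: stack.push[x→east]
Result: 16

Step: maze.move[dir→east]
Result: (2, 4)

Step: maze.sense[dir→east]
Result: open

Step: stack.push[x→east]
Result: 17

Step: maze.move[dir→east]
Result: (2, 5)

Step: maze.sense[dir→north]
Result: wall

Step: stack.pop[]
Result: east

Step: maze.move[dir→west]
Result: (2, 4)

Step: maze.sense[dir→north]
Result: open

Step: stack.push[x→north]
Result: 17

Step: maze.move[dir→north]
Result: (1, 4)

Step: maze.sense[dir→west]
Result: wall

Step: maze.sense[dir→north]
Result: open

Step: stack.push[x→north]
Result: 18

Step: maze.move[dir→north]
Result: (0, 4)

Step: maze.sense[dir→east]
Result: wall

Step: maze.sense[dir→west]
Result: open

Step: stack.push[x→west]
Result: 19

Step: maze.move[dir→west]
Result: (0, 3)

Step: maze.sense[dir→west]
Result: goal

Step: maze.move[dir→west]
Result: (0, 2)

Answer: (0, 2)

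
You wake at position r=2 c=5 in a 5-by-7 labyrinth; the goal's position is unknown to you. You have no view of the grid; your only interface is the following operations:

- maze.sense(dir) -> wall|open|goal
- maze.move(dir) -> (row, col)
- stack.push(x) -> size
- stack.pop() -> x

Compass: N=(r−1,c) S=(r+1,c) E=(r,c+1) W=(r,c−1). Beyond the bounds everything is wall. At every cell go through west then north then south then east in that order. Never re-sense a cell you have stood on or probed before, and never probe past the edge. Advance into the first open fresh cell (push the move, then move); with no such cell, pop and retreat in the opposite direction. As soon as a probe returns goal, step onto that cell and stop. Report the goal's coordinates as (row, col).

;; 1. maze.sense(west) -> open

;; 2. stack.push(west) -> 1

;; 3. maze.move(west) -> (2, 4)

;; 4. maze.sense(west) -> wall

;; 5. maze.sense(north) -> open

;; 6. stack.push(north) -> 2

;; 7. maze.move(north) -> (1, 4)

;; 8. maze.sense(west) -> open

;; 9. stack.push(west) -> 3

;; 10. maze.move(west) -> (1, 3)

;; 11. maze.sense(west) -> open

;; 12. stack.push(west) -> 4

;; 13. maze.move(west) -> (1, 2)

;; 14. maze.sense(west) -> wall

;; 15. maze.sense(north) -> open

;; 16. stack.push(north) -> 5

;; 17. maze.move(north) -> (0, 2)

;; 18. maze.sense(west) -> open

;; 19. stack.push(west) -> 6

;; 20. maze.move(west) -> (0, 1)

;; 21. maze.sense(west) -> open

;; 22. stack.push(west) -> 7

;; 23. maze.move(west) -> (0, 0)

;; 24. maze.sense(south) -> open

;; 25. stack.push(south) -> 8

;; 26. maze.move(south) -> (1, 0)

;; 27. maze.sense(south) -> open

;; 28. stack.push(south) -> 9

;; 29. maze.move(south) -> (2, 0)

;; 30. maze.sense(south) -> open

;; 31. stack.push(south) -> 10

;; 32. maze.move(south) -> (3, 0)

;; 33. maze.sense(south) -> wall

;; 34. maze.sense(east) -> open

;; 35. stack.push(east) -> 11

;; 36. maze.move(east) -> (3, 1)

;; 37. maze.sense(north) -> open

;; 38. stack.push(north) -> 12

;; 39. maze.move(north) -> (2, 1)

;; 40. maze.sense(east) -> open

;; 41. stack.push(east) -> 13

;; 42. maze.move(east) -> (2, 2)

;; 43. maze.sense(south) -> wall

;; 44. stack.pop() -> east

;; 45. maze.move(west) -> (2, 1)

;; 46. stack.pop() -> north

;; 47. maze.move(south) -> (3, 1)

;; 48. maze.sense(south) -> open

;; 49. stack.push(south) -> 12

;; 50. maze.move(south) -> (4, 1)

;; 51. maze.sense(east) -> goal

;; 52. maze.move(east) -> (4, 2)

Answer: (4, 2)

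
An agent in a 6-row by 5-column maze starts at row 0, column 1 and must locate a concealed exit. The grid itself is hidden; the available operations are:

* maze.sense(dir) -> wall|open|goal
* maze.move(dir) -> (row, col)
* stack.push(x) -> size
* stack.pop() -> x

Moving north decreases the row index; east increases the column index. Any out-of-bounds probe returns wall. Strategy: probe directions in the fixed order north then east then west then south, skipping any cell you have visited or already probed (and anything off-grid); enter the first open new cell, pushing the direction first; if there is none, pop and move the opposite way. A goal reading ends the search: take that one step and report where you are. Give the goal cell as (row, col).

-- sense(dir=east) -> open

-- push(x=east) -> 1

-- move(dir=east) -> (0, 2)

-- sense(dir=east) -> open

-- push(x=east) -> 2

-- move(dir=east) -> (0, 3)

-- sense(dir=east) -> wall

-- sense(dir=south) -> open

-- push(x=south) -> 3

-- move(dir=south) -> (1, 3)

-- sense(dir=east) -> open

-- push(x=east) -> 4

-- move(dir=east) -> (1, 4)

-- sense(dir=south) -> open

-- push(x=south) -> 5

-- move(dir=south) -> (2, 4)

-- sense(dir=west) -> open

-- push(x=west) -> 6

-- move(dir=west) -> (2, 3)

-- sense(dir=west) -> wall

-- sense(dir=south) -> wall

-- pop() -> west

-- move(dir=east) -> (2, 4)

-- sense(dir=south) -> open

-- push(x=south) -> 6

-- move(dir=south) -> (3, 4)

-- sense(dir=south) -> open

-- push(x=south) -> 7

-- move(dir=south) -> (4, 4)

-- sense(dir=west) -> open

-- push(x=west) -> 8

-- move(dir=west) -> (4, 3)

-- sense(dir=west) -> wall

-- sense(dir=south) -> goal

-- move(dir=south) -> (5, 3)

Answer: (5, 3)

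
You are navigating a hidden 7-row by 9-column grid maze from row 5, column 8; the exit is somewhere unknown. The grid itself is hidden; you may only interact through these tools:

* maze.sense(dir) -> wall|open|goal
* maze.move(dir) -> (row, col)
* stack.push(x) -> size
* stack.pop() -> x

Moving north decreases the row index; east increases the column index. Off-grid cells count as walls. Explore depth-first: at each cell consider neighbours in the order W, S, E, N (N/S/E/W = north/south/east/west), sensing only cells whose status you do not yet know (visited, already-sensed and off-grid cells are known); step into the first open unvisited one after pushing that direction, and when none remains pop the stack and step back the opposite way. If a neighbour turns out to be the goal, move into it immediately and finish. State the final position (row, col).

I run sense with west, which returns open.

Now I run push with west, giving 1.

Invoking move with west, : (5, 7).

Now I run sense with west, yielding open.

Invoking push with west, : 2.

I invoke move with west, which returns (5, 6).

Invoking sense with west, : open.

Now I run push with west, → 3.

Next I call move with west, yielding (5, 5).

I use sense with west, giving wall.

I call sense with south, and get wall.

I use sense with north, which returns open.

I invoke push with north, yielding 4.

Now I run move with north, : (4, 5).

I use sense with west, which returns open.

Using push with west, which returns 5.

Then move with west, → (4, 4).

Calling sense with west, and get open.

Invoking push with west, which returns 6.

I use move with west, → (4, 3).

I invoke sense with west, and get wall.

Using sense with south, and get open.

I run push with south, and get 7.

I use move with south, and see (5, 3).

I call sense with west, giving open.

I invoke push with west, giving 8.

Now I run move with west, which returns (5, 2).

I run sense with west, → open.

I use push with west, and get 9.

I try move with west, : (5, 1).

Using sense with west, — result: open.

Next I call push with west, yielding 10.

I try move with west, — result: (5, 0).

Then sense with south, : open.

I use push with south, which returns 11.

I use move with south, — result: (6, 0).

I try sense with east, — result: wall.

Next I call pop, yielding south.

I use move with north, yielding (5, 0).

Next I call sense with north, and observe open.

I run push with north, and see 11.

Calling move with north, which returns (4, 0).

I call sense with east, which returns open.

I use push with east, which returns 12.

I use move with east, and get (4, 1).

Using sense with north, — result: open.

Using push with north, giving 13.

Calling move with north, which returns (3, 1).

I invoke sense with west, yielding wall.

I invoke sense with east, yielding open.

Using push with east, and get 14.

Now I run move with east, giving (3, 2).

I use sense with east, yielding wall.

I run sense with north, and observe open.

Then push with north, giving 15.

Then move with north, giving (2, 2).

I try sense with west, — result: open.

Then push with west, and get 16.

I invoke move with west, : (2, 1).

I try sense with west, : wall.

Calling sense with north, → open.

I use push with north, yielding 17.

Using move with north, which returns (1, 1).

Calling sense with west, and observe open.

Invoking push with west, yielding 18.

Then move with west, and observe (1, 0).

Invoking sense with north, and see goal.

Invoking move with north, yielding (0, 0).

Answer: (0, 0)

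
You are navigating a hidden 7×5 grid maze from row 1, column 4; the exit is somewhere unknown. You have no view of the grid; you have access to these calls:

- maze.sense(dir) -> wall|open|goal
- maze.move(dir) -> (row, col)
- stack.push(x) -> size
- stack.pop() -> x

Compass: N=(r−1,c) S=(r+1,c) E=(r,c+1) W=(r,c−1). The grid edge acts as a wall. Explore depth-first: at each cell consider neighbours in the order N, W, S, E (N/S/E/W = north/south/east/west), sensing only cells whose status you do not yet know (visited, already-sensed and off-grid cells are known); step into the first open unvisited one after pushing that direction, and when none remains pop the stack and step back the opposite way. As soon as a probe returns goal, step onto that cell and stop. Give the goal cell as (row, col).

// 1. maze.sense(dir=north) => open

// 2. stack.push(x=north) => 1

// 3. maze.move(dir=north) => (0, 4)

// 4. maze.sense(dir=west) => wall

// 5. stack.pop() => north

// 6. maze.move(dir=south) => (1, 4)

// 7. maze.sense(dir=west) => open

// 8. stack.push(x=west) => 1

// 9. maze.move(dir=west) => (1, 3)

// 10. maze.sense(dir=west) => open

// 11. stack.push(x=west) => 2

// 12. maze.move(dir=west) => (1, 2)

// 13. maze.sense(dir=north) => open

// 14. stack.push(x=north) => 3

// 15. maze.move(dir=north) => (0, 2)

// 16. maze.sense(dir=west) => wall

// 17. stack.pop() => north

// 18. maze.move(dir=south) => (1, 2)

// 19. maze.sense(dir=west) => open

// 20. stack.push(x=west) => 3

// 21. maze.move(dir=west) => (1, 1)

// 22. maze.sense(dir=west) => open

// 23. stack.push(x=west) => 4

// 24. maze.move(dir=west) => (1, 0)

// 25. maze.sense(dir=north) => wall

// 26. maze.sense(dir=south) => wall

// 27. stack.pop() => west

// 28. maze.move(dir=east) => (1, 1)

// 29. maze.sense(dir=south) => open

// 30. stack.push(x=south) => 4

// 31. maze.move(dir=south) => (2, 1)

// 32. maze.sense(dir=south) => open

// 33. stack.push(x=south) => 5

// 34. maze.move(dir=south) => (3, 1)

// 35. maze.sense(dir=west) => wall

// 36. maze.sense(dir=south) => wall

// 37. maze.sense(dir=east) => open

// 38. stack.push(x=east) => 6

// 39. maze.move(dir=east) => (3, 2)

// 40. maze.sense(dir=north) => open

// 41. stack.push(x=north) => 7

// 42. maze.move(dir=north) => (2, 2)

// 43. maze.sense(dir=east) => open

// 44. stack.push(x=east) => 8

// 45. maze.move(dir=east) => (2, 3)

// 46. maze.sense(dir=south) => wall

// 47. maze.sense(dir=east) => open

// 48. stack.push(x=east) => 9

// 49. maze.move(dir=east) => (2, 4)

// 50. maze.sense(dir=south) => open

// 51. stack.push(x=south) => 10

// 52. maze.move(dir=south) => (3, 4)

// 53. maze.sense(dir=south) => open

// 54. stack.push(x=south) => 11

// 55. maze.move(dir=south) => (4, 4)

// 56. maze.sense(dir=west) => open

// 57. stack.push(x=west) => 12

// 58. maze.move(dir=west) => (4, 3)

// 59. maze.sense(dir=west) => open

// 60. stack.push(x=west) => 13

// 61. maze.move(dir=west) => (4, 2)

// 62. maze.sense(dir=south) => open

// 63. stack.push(x=south) => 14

// 64. maze.move(dir=south) => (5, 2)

// 65. maze.sense(dir=west) => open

// 66. stack.push(x=west) => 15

// 67. maze.move(dir=west) => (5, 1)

// 68. maze.sense(dir=west) => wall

// 69. maze.sense(dir=south) => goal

// 70. maze.move(dir=south) => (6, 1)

Answer: (6, 1)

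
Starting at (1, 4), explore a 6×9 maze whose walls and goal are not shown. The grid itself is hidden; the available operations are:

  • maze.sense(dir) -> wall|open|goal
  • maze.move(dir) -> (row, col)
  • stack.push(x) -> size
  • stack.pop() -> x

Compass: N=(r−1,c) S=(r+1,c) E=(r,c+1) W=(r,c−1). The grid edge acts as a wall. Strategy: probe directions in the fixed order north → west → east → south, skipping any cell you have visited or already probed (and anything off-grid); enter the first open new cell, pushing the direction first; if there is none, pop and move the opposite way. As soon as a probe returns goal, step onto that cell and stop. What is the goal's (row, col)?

# 1. maze.sense(dir=north) : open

# 2. stack.push(x=north) : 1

# 3. maze.move(dir=north) : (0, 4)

# 4. maze.sense(dir=west) : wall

# 5. maze.sense(dir=east) : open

# 6. stack.push(x=east) : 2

# 7. maze.move(dir=east) : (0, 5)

# 8. maze.sense(dir=east) : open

# 9. stack.push(x=east) : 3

# 10. maze.move(dir=east) : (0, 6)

# 11. maze.sense(dir=east) : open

# 12. stack.push(x=east) : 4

# 13. maze.move(dir=east) : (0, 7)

# 14. maze.sense(dir=east) : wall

# 15. maze.sense(dir=south) : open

# 16. stack.push(x=south) : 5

# 17. maze.move(dir=south) : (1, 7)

# 18. maze.sense(dir=west) : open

# 19. stack.push(x=west) : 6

# 20. maze.move(dir=west) : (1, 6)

# 21. maze.sense(dir=west) : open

# 22. stack.push(x=west) : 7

# 23. maze.move(dir=west) : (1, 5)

# 24. maze.sense(dir=south) : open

# 25. stack.push(x=south) : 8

# 26. maze.move(dir=south) : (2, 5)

# 27. maze.sense(dir=west) : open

# 28. stack.push(x=west) : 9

# 29. maze.move(dir=west) : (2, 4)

# 30. maze.sense(dir=west) : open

# 31. stack.push(x=west) : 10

# 32. maze.move(dir=west) : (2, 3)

# 33. maze.sense(dir=north) : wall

# 34. maze.sense(dir=west) : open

# 35. stack.push(x=west) : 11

# 36. maze.move(dir=west) : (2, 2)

# 37. maze.sense(dir=north) : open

# 38. stack.push(x=north) : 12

# 39. maze.move(dir=north) : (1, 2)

# 40. maze.sense(dir=north) : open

# 41. stack.push(x=north) : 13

# 42. maze.move(dir=north) : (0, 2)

# 43. maze.sense(dir=west) : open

# 44. stack.push(x=west) : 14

# 45. maze.move(dir=west) : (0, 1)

# 46. maze.sense(dir=west) : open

# 47. stack.push(x=west) : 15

# 48. maze.move(dir=west) : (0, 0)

# 49. maze.sense(dir=south) : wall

# 50. stack.pop() : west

# 51. maze.move(dir=east) : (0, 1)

# 52. maze.sense(dir=south) : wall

# 53. stack.pop() : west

# 54. maze.move(dir=east) : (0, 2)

# 55. stack.pop() : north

# 56. maze.move(dir=south) : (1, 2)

# 57. stack.pop() : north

# 58. maze.move(dir=south) : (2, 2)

# 59. maze.sense(dir=west) : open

# 60. stack.push(x=west) : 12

# 61. maze.move(dir=west) : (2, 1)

# 62. maze.sense(dir=west) : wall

# 63. maze.sense(dir=south) : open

# 64. stack.push(x=south) : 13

# 65. maze.move(dir=south) : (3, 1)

# 66. maze.sense(dir=west) : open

# 67. stack.push(x=west) : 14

# 68. maze.move(dir=west) : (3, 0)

# 69. maze.sense(dir=south) : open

# 70. stack.push(x=south) : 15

# 71. maze.move(dir=south) : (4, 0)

# 72. maze.sense(dir=east) : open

# 73. stack.push(x=east) : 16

# 74. maze.move(dir=east) : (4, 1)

# 75. maze.sense(dir=east) : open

# 76. stack.push(x=east) : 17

# 77. maze.move(dir=east) : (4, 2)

# 78. maze.sense(dir=north) : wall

# 79. maze.sense(dir=east) : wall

# 80. maze.sense(dir=south) : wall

# 81. stack.pop() : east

# 82. maze.move(dir=west) : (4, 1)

# 83. maze.sense(dir=south) : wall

# 84. stack.pop() : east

# 85. maze.move(dir=west) : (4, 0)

# 86. maze.sense(dir=south) : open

# 87. stack.push(x=south) : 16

# 88. maze.move(dir=south) : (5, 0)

# 89. stack.pop() : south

# 90. maze.move(dir=north) : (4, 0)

# 91. stack.pop() : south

# 92. maze.move(dir=north) : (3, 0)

# 93. stack.pop() : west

# 94. maze.move(dir=east) : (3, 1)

# 95. stack.pop() : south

# 96. maze.move(dir=north) : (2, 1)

# 97. stack.pop() : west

# 98. maze.move(dir=east) : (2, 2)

# 99. stack.pop() : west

# 100. maze.move(dir=east) : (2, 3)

# 101. maze.sense(dir=south) : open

# 102. stack.push(x=south) : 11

# 103. maze.move(dir=south) : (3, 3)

# 104. maze.sense(dir=east) : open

# 105. stack.push(x=east) : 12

# 106. maze.move(dir=east) : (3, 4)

# 107. maze.sense(dir=east) : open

# 108. stack.push(x=east) : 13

# 109. maze.move(dir=east) : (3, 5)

# 110. maze.sense(dir=east) : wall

# 111. maze.sense(dir=south) : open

# 112. stack.push(x=south) : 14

# 113. maze.move(dir=south) : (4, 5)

# 114. maze.sense(dir=west) : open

# 115. stack.push(x=west) : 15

# 116. maze.move(dir=west) : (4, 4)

# 117. maze.sense(dir=south) : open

# 118. stack.push(x=south) : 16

# 119. maze.move(dir=south) : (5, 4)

# 120. maze.sense(dir=west) : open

# 121. stack.push(x=west) : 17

# 122. maze.move(dir=west) : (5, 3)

# 123. stack.pop() : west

# 124. maze.move(dir=east) : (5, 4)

# 125. maze.sense(dir=east) : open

# 126. stack.push(x=east) : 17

# 127. maze.move(dir=east) : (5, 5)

# 128. maze.sense(dir=east) : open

# 129. stack.push(x=east) : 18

# 130. maze.move(dir=east) : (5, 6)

# 131. maze.sense(dir=north) : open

# 132. stack.push(x=north) : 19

# 133. maze.move(dir=north) : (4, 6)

# 134. maze.sense(dir=east) : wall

# 135. stack.pop() : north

# 136. maze.move(dir=south) : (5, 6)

# 137. maze.sense(dir=east) : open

# 138. stack.push(x=east) : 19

# 139. maze.move(dir=east) : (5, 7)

# 140. maze.sense(dir=east) : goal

# 141. maze.move(dir=east) : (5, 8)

Answer: (5, 8)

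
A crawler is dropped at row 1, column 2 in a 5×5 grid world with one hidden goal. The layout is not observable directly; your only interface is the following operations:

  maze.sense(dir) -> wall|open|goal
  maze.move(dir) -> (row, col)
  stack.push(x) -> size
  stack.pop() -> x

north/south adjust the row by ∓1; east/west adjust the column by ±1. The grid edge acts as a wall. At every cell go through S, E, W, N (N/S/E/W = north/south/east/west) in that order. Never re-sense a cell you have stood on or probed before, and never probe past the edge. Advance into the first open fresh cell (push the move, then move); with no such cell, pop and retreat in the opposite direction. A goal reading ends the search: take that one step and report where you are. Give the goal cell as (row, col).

Act: maze.sense[south]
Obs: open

Act: stack.push[south]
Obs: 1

Act: maze.move[south]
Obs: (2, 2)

Act: maze.sense[south]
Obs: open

Act: stack.push[south]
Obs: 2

Act: maze.move[south]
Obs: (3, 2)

Act: maze.sense[south]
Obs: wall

Act: maze.sense[east]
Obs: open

Act: stack.push[east]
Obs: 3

Act: maze.move[east]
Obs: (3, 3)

Act: maze.sense[south]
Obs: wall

Act: maze.sense[east]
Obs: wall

Act: maze.sense[north]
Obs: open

Act: stack.push[north]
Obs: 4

Act: maze.move[north]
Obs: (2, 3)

Act: maze.sense[east]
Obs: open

Act: stack.push[east]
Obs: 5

Act: maze.move[east]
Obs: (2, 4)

Act: maze.sense[north]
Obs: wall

Act: stack.pop[]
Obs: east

Act: maze.move[west]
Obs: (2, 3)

Act: maze.sense[north]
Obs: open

Act: stack.push[north]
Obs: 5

Act: maze.move[north]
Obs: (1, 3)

Act: maze.sense[north]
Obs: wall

Act: stack.pop[]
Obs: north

Act: maze.move[south]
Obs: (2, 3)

Act: stack.pop[]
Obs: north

Act: maze.move[south]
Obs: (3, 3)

Act: stack.pop[]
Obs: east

Act: maze.move[west]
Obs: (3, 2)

Act: maze.sense[west]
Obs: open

Act: stack.push[west]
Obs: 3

Act: maze.move[west]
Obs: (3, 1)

Act: maze.sense[south]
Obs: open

Act: stack.push[south]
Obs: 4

Act: maze.move[south]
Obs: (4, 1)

Act: maze.sense[west]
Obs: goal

Act: maze.move[west]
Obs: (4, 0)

Answer: (4, 0)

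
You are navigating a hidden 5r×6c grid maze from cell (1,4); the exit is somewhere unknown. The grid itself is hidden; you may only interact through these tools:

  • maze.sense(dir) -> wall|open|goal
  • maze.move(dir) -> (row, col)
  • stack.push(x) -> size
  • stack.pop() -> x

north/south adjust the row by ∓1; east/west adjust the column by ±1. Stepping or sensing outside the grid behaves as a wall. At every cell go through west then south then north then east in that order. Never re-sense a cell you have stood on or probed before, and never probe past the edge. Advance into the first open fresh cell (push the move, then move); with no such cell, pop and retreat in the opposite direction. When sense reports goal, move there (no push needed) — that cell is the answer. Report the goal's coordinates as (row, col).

I call maze.sense on dir='west', and see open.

I use stack.push on x='west', and observe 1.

I run maze.move on dir='west', — result: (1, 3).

Next I call maze.sense on dir='west', → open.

Using stack.push on x='west', which returns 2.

I run maze.move on dir='west', giving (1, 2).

I try maze.sense on dir='west', which returns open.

Now I run stack.push on x='west', which returns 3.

Calling maze.move on dir='west', — result: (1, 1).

I call maze.sense on dir='west', yielding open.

I invoke stack.push on x='west', and get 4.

Now I run maze.move on dir='west', and see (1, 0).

Using maze.sense on dir='south', and observe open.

Now I run stack.push on x='south', — result: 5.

Then maze.move on dir='south', and observe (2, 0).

I run maze.sense on dir='south', and see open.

Using stack.push on x='south', which returns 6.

I try maze.move on dir='south', and get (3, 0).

I use maze.sense on dir='south', giving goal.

I use maze.move on dir='south', : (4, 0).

Answer: (4, 0)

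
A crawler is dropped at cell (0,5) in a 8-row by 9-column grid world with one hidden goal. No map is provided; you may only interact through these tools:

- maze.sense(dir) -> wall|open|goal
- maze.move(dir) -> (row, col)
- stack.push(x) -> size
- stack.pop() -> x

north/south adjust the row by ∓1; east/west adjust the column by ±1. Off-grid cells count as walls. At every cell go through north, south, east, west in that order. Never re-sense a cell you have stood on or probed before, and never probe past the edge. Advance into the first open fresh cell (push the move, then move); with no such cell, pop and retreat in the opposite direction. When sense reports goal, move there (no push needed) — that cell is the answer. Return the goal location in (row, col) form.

! maze.sense(south) => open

! stack.push(south) => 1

! maze.move(south) => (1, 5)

! maze.sense(south) => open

! stack.push(south) => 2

! maze.move(south) => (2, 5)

! maze.sense(south) => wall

! maze.sense(east) => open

! stack.push(east) => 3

! maze.move(east) => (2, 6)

! maze.sense(north) => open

! stack.push(north) => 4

! maze.move(north) => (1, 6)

! maze.sense(north) => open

! stack.push(north) => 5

! maze.move(north) => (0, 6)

! maze.sense(east) => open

! stack.push(east) => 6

! maze.move(east) => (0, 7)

! maze.sense(south) => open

! stack.push(south) => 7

! maze.move(south) => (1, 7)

! maze.sense(south) => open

! stack.push(south) => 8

! maze.move(south) => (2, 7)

! maze.sense(south) => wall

! maze.sense(east) => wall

! stack.pop() => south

! maze.move(north) => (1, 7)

! maze.sense(east) => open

! stack.push(east) => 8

! maze.move(east) => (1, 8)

! maze.sense(north) => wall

! stack.pop() => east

! maze.move(west) => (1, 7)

! stack.pop() => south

! maze.move(north) => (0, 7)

! stack.pop() => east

! maze.move(west) => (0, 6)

! stack.pop() => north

! maze.move(south) => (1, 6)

! stack.pop() => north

! maze.move(south) => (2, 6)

! maze.sense(south) => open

! stack.push(south) => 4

! maze.move(south) => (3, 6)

! maze.sense(south) => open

! stack.push(south) => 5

! maze.move(south) => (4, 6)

! maze.sense(south) => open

! stack.push(south) => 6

! maze.move(south) => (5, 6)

! maze.sense(south) => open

! stack.push(south) => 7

! maze.move(south) => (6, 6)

! maze.sense(south) => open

! stack.push(south) => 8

! maze.move(south) => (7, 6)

! maze.sense(east) => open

! stack.push(east) => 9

! maze.move(east) => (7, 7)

! maze.sense(north) => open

! stack.push(north) => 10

! maze.move(north) => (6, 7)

! maze.sense(north) => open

! stack.push(north) => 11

! maze.move(north) => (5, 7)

! maze.sense(north) => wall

! maze.sense(east) => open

! stack.push(east) => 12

! maze.move(east) => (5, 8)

! maze.sense(north) => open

! stack.push(north) => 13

! maze.move(north) => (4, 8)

! maze.sense(north) => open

! stack.push(north) => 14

! maze.move(north) => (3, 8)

! stack.pop() => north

! maze.move(south) => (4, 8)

! stack.pop() => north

! maze.move(south) => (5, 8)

! maze.sense(south) => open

! stack.push(south) => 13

! maze.move(south) => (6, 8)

! maze.sense(south) => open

! stack.push(south) => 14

! maze.move(south) => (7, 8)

! stack.pop() => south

! maze.move(north) => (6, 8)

! stack.pop() => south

! maze.move(north) => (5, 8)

! stack.pop() => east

! maze.move(west) => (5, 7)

! stack.pop() => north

! maze.move(south) => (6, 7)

! stack.pop() => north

! maze.move(south) => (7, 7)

! stack.pop() => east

! maze.move(west) => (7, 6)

! maze.sense(west) => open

! stack.push(west) => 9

! maze.move(west) => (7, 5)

! maze.sense(north) => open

! stack.push(north) => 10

! maze.move(north) => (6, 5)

! maze.sense(north) => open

! stack.push(north) => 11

! maze.move(north) => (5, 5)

! maze.sense(north) => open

! stack.push(north) => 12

! maze.move(north) => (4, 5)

! maze.sense(west) => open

! stack.push(west) => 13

! maze.move(west) => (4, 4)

! maze.sense(north) => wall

! maze.sense(south) => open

! stack.push(south) => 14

! maze.move(south) => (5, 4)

! maze.sense(south) => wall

! maze.sense(west) => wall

! stack.pop() => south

! maze.move(north) => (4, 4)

! maze.sense(west) => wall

! stack.pop() => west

! maze.move(east) => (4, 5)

! stack.pop() => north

! maze.move(south) => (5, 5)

! stack.pop() => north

! maze.move(south) => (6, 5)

! stack.pop() => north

! maze.move(south) => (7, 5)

! maze.sense(west) => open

! stack.push(west) => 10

! maze.move(west) => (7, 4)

! maze.sense(west) => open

! stack.push(west) => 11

! maze.move(west) => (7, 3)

! maze.sense(north) => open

! stack.push(north) => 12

! maze.move(north) => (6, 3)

! maze.sense(west) => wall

! stack.pop() => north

! maze.move(south) => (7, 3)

! maze.sense(west) => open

! stack.push(west) => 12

! maze.move(west) => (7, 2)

! maze.sense(west) => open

! stack.push(west) => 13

! maze.move(west) => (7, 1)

! maze.sense(north) => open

! stack.push(north) => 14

! maze.move(north) => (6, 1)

! maze.sense(north) => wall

! maze.sense(west) => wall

! stack.pop() => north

! maze.move(south) => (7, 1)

! maze.sense(west) => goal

! maze.move(west) => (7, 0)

Answer: (7, 0)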